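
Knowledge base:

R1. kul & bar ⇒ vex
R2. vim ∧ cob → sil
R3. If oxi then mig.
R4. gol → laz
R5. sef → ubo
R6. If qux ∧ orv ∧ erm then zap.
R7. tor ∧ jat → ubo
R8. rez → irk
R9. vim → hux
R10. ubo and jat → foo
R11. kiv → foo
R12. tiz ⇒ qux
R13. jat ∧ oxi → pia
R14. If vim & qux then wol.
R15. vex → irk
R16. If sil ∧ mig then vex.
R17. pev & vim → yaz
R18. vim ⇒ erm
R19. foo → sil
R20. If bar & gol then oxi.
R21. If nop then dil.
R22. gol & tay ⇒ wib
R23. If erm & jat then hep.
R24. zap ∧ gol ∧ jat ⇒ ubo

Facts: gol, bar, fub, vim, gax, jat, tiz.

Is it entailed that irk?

No

Forward chaining from the given facts derives: laz, hux, qux, wol, erm, oxi, hep, mig, pia.
Rules concluding irk: R8 needs rez; R15 needs vex — none of these are established.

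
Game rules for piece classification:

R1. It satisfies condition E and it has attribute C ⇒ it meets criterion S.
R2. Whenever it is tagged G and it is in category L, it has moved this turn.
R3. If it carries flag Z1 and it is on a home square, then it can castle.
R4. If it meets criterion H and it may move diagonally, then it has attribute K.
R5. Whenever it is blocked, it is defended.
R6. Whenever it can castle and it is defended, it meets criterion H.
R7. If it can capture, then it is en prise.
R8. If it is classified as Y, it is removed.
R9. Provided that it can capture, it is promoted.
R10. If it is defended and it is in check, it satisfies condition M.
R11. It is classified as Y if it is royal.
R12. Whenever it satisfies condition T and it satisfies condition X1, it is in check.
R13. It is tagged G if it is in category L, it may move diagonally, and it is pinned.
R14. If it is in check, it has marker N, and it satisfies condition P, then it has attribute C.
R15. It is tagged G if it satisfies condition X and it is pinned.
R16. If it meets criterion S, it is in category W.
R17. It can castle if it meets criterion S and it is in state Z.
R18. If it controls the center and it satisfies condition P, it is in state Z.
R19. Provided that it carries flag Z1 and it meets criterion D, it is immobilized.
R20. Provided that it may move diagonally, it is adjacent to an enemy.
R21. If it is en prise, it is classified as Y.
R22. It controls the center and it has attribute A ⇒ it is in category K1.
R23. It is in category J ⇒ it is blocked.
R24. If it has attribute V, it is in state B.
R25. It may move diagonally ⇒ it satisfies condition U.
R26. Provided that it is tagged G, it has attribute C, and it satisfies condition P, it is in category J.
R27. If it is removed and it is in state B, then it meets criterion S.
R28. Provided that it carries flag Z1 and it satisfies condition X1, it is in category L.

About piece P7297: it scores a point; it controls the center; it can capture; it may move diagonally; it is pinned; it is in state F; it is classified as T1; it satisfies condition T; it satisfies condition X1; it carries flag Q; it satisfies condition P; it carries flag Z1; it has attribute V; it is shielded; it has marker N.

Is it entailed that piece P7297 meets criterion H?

By R7 (it can capture): it is en prise.
By R12 (it satisfies condition T, it satisfies condition X1): it is in check.
By R14 (it is in check, it has marker N, it satisfies condition P): it has attribute C.
By R18 (it controls the center, it satisfies condition P): it is in state Z.
By R21 (it is en prise): it is classified as Y.
By R24 (it has attribute V): it is in state B.
By R28 (it carries flag Z1, it satisfies condition X1): it is in category L.
By R8 (it is classified as Y): it is removed.
By R13 (it is in category L, it may move diagonally, it is pinned): it is tagged G.
By R26 (it is tagged G, it has attribute C, it satisfies condition P): it is in category J.
By R27 (it is removed, it is in state B): it meets criterion S.
By R17 (it meets criterion S, it is in state Z): it can castle.
By R23 (it is in category J): it is blocked.
By R5 (it is blocked): it is defended.
By R6 (it can castle, it is defended): it meets criterion H.

Yes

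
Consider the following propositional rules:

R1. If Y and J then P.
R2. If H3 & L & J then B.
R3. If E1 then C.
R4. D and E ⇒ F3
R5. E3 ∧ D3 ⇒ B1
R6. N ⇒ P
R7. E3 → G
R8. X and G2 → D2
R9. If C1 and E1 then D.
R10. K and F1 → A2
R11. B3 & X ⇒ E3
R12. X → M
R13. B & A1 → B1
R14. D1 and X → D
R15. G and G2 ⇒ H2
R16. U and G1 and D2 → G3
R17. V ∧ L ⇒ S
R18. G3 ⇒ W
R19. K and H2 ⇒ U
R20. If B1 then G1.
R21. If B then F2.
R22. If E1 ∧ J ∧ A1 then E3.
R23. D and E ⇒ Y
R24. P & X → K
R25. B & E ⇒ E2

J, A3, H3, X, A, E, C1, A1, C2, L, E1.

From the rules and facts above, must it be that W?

No

Forward chaining from the given facts derives: B, C, D, M, B1, G1, F2, E3, Y, E2, P, F3, G, K.
The only rule concluding W is R18, which needs G3; that is never established.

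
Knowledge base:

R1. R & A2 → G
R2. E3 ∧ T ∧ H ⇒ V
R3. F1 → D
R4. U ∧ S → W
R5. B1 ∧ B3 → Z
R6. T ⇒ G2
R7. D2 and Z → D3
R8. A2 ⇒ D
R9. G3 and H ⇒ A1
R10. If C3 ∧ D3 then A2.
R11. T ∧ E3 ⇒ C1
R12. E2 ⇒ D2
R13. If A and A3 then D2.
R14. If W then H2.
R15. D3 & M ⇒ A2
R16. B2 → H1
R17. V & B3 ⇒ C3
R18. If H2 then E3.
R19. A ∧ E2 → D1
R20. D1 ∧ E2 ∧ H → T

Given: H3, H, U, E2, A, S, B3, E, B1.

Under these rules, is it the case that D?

W  (by R4: U, S)
Z  (by R5: B1, B3)
D2  (by R12: E2)
H2  (by R14: W)
E3  (by R18: H2)
D1  (by R19: A, E2)
T  (by R20: D1, E2, H)
V  (by R2: E3, T, H)
D3  (by R7: D2, Z)
C3  (by R17: V, B3)
A2  (by R10: C3, D3)
D  (by R8: A2)

Yes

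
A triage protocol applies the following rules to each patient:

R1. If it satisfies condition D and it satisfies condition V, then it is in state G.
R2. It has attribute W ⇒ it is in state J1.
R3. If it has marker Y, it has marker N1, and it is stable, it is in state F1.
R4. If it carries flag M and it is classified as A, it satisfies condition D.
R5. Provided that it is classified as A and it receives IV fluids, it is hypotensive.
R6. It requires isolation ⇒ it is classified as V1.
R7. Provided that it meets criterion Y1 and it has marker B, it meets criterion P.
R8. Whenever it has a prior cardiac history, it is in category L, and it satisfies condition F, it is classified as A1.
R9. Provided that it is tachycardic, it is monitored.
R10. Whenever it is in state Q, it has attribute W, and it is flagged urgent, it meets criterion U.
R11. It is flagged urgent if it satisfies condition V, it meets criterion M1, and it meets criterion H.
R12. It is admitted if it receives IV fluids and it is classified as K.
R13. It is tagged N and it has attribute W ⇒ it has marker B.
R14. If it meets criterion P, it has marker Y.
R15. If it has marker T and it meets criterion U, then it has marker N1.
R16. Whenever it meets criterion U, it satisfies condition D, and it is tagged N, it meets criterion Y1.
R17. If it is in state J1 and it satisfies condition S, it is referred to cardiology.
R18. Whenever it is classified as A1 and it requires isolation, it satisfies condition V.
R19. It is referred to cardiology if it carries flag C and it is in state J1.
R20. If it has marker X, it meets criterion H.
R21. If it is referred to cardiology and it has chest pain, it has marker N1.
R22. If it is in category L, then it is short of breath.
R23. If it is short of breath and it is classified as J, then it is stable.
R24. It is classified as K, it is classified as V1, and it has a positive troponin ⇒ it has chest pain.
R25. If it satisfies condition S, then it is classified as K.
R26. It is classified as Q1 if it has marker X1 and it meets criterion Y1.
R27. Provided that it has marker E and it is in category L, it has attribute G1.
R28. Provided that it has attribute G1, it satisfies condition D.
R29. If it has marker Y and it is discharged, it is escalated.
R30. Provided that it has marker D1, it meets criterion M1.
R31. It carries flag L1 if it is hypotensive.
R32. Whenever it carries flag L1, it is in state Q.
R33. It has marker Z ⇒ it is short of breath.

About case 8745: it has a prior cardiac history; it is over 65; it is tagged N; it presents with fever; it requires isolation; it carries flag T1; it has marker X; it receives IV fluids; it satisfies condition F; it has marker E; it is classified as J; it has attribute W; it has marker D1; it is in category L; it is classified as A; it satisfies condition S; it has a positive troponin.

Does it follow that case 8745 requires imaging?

Forward chaining from the given facts derives: is in state J1, is hypotensive, is classified as V1, is classified as A1, has marker B, is referred to cardiology, satisfies condition V, meets criterion H, is short of breath, is stable, is classified as K, has attribute G1, satisfies condition D, meets criterion M1, carries flag L1, is in state Q, is in state G, is flagged urgent, is admitted, has chest pain, meets criterion U, meets criterion Y1, has marker N1, meets criterion P, has marker Y, is in state F1.
No rule has "it requires imaging" as its conclusion, and it is not among the given facts.

No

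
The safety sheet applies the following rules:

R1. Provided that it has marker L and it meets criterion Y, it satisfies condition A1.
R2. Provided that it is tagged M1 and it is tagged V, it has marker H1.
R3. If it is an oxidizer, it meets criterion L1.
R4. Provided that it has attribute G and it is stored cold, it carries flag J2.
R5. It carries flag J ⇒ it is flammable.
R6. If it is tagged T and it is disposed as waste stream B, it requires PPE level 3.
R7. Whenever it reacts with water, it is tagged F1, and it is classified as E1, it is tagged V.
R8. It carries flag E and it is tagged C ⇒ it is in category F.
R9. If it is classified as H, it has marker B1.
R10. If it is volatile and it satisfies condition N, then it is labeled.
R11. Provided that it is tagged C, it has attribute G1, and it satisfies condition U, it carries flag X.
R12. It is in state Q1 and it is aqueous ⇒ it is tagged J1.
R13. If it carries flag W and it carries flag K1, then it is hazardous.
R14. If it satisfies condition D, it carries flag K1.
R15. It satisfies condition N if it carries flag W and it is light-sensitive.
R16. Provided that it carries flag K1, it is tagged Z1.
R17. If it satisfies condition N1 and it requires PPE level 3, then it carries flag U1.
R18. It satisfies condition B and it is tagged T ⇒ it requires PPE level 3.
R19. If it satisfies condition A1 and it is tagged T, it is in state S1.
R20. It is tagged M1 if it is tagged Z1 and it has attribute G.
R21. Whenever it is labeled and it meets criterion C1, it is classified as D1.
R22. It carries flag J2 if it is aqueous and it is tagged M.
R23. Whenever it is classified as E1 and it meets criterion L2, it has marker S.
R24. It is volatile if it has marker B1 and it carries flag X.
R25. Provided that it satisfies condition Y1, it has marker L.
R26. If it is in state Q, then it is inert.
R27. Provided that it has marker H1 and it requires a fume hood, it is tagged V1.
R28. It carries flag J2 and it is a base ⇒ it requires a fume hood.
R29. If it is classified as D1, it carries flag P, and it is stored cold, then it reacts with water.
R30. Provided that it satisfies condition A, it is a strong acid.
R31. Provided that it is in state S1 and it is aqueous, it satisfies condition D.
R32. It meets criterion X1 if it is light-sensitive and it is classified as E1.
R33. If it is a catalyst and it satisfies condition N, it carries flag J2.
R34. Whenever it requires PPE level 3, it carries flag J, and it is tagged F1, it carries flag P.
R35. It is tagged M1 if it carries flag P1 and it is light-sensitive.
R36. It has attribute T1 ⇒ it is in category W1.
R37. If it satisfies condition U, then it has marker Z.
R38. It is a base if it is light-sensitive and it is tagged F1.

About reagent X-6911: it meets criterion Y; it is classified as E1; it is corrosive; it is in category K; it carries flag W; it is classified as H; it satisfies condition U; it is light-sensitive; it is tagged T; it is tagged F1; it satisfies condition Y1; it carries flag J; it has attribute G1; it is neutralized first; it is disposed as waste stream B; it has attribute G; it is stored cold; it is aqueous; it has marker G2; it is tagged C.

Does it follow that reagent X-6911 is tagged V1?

Forward chaining from the given facts derives: carries flag J2, is flammable, requires PPE level 3, has marker B1, carries flag X, satisfies condition N, is volatile, has marker L, meets criterion X1, carries flag P, has marker Z, is a base, satisfies condition A1, is labeled, is in state S1, requires a fume hood, satisfies condition D, carries flag K1, is tagged Z1, is tagged M1, is hazardous.
The only rule concluding "it is tagged V1" is R27, which needs "it has marker H1"; that is never established.

No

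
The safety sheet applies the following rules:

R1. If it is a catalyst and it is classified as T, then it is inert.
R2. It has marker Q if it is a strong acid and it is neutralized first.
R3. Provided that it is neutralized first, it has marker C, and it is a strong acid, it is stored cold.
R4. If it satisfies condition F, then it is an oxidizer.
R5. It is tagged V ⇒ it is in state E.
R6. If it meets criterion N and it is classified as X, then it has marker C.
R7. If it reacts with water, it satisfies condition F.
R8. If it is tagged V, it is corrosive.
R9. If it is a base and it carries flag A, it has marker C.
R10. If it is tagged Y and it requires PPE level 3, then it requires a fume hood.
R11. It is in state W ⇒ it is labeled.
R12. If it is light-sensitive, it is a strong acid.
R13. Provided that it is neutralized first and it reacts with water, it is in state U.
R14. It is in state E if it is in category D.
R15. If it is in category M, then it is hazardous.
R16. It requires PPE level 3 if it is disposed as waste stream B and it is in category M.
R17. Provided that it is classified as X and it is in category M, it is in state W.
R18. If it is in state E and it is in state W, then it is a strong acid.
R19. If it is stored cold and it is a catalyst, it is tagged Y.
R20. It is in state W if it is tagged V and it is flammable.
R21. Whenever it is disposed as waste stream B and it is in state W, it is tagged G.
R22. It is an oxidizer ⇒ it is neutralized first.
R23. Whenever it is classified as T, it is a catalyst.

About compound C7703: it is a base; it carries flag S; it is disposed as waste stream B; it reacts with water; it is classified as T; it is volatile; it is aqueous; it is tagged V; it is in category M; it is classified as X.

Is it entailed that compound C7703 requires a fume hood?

No

Forward chaining from the given facts derives: is in state E, satisfies condition F, is corrosive, is hazardous, requires PPE level 3, is in state W, is a strong acid, is tagged G, is a catalyst, is inert, is an oxidizer, is labeled, is neutralized first, has marker Q, is in state U.
The only rule concluding "it requires a fume hood" is R10, which needs "it is tagged Y"; that is never established.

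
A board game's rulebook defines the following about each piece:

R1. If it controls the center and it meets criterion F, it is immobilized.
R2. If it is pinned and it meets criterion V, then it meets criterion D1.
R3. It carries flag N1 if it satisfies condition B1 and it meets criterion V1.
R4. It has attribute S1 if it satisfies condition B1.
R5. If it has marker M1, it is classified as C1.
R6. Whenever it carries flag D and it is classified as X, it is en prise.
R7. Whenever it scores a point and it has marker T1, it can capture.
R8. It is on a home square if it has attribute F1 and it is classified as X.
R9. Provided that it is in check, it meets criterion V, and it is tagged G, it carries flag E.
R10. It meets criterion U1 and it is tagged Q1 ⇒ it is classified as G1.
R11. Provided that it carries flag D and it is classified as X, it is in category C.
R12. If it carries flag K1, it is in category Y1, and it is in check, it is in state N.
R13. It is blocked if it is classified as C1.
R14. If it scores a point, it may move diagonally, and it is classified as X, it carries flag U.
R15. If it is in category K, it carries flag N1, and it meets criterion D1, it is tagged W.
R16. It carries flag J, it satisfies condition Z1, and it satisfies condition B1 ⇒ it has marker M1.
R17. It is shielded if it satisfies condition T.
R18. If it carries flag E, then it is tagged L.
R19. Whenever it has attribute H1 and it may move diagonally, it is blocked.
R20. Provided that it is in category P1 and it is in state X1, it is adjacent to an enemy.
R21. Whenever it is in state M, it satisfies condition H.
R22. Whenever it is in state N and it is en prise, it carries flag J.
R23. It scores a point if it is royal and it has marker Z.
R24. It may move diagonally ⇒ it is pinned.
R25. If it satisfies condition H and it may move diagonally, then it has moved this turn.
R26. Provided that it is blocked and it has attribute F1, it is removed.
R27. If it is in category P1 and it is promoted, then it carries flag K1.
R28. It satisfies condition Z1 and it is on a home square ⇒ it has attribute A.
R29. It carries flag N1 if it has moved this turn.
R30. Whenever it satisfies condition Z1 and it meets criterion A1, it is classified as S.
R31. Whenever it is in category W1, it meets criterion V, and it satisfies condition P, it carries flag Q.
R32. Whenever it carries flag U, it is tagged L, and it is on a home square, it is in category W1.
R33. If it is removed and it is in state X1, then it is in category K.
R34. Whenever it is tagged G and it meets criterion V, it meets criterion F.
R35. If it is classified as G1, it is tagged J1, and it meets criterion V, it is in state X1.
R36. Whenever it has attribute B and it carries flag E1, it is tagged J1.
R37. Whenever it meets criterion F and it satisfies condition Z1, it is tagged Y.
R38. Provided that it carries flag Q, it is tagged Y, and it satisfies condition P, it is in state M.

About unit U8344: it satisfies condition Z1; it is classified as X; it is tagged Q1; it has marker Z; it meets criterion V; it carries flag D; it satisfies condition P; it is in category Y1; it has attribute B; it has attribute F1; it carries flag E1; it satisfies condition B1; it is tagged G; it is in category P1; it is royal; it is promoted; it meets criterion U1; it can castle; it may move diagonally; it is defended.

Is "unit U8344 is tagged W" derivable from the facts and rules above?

Forward chaining from the given facts derives: has attribute S1, is en prise, is on a home square, is classified as G1, is in category C, scores a point, is pinned, carries flag K1, has attribute A, meets criterion F, is tagged J1, is tagged Y, meets criterion D1, carries flag U, is in state X1, is adjacent to an enemy.
The only rule concluding "it is tagged W" is R15, which needs "it is in category K"; that is never established.

No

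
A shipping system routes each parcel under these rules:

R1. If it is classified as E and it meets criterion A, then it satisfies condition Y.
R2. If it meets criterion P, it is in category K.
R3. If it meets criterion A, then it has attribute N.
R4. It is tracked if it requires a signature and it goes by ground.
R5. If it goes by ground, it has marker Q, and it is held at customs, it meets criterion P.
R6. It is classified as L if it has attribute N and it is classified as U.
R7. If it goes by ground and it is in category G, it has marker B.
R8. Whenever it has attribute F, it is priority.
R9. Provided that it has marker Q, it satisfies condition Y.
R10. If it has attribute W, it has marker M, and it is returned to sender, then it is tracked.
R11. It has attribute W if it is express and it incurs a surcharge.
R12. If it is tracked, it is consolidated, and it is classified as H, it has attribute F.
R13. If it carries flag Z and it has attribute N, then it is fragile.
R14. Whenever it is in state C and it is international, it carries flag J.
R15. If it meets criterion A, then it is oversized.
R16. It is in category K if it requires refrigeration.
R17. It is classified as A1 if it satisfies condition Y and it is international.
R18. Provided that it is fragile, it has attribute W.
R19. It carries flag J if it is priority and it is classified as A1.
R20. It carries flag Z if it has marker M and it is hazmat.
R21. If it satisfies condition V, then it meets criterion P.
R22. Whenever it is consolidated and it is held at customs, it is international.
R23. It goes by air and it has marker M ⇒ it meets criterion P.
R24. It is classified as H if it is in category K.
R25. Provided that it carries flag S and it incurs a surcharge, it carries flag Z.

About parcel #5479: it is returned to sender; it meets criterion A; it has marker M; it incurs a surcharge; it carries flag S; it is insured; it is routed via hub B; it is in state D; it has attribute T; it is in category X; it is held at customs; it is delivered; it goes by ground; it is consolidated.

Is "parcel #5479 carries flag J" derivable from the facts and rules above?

No

Forward chaining from the given facts derives: has attribute N, is oversized, is international, carries flag Z, is fragile, has attribute W, is tracked.
Rules concluding "it carries flag J": R14 needs "it is in state C"; R19 needs "it is priority" — none of these are established.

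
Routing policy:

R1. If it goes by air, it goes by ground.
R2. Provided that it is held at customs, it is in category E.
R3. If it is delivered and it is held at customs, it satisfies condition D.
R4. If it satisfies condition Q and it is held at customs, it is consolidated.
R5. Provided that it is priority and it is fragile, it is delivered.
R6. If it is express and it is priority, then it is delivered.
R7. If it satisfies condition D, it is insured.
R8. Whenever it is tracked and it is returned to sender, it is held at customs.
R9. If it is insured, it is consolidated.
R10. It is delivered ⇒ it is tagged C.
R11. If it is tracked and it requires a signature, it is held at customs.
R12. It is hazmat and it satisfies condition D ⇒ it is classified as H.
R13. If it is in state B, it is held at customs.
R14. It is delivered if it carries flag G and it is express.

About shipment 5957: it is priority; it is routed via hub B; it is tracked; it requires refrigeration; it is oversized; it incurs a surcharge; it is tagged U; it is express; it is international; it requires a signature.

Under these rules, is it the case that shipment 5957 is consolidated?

By R6 (it is express, it is priority): it is delivered.
By R11 (it is tracked, it requires a signature): it is held at customs.
By R3 (it is delivered, it is held at customs): it satisfies condition D.
By R7 (it satisfies condition D): it is insured.
By R9 (it is insured): it is consolidated.

Yes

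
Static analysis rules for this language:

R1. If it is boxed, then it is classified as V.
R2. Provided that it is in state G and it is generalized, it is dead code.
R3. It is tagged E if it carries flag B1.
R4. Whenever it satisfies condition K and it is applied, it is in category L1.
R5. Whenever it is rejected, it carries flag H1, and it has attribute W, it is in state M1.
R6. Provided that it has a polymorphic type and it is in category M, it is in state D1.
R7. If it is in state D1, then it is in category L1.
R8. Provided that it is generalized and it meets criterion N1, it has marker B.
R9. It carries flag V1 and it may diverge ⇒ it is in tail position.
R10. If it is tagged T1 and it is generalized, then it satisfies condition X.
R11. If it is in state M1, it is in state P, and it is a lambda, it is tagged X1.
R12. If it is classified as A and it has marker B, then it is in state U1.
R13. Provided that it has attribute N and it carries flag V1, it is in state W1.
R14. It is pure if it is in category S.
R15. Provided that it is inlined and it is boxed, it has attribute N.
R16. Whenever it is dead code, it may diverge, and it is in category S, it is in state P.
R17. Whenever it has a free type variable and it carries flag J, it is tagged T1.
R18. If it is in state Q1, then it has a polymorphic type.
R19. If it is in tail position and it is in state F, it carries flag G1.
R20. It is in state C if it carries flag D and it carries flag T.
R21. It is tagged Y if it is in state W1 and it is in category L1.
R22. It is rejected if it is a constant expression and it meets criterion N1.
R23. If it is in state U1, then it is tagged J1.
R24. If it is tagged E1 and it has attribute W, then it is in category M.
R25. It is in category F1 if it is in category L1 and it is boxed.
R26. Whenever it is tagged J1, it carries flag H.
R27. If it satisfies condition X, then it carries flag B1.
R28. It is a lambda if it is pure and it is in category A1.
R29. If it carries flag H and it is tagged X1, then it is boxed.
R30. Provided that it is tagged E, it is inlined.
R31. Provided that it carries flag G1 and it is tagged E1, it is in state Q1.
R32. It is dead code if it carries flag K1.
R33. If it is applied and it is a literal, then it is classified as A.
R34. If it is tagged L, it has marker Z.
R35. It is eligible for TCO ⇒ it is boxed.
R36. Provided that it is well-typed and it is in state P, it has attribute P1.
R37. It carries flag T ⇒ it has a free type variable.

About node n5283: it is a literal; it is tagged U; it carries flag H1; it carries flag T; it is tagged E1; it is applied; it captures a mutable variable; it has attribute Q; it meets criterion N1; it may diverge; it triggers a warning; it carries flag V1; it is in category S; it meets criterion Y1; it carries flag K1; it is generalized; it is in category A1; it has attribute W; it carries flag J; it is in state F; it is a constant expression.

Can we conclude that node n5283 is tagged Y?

Yes

By R8 (it is generalized, it meets criterion N1): it has marker B.
By R9 (it carries flag V1, it may diverge): it is in tail position.
By R14 (it is in category S): it is pure.
By R19 (it is in tail position, it is in state F): it carries flag G1.
By R22 (it is a constant expression, it meets criterion N1): it is rejected.
By R24 (it is tagged E1, it has attribute W): it is in category M.
By R28 (it is pure, it is in category A1): it is a lambda.
By R31 (it carries flag G1, it is tagged E1): it is in state Q1.
By R32 (it carries flag K1): it is dead code.
By R33 (it is applied, it is a literal): it is classified as A.
By R37 (it carries flag T): it has a free type variable.
By R5 (it is rejected, it carries flag H1, it has attribute W): it is in state M1.
By R12 (it is classified as A, it has marker B): it is in state U1.
By R16 (it is dead code, it may diverge, it is in category S): it is in state P.
By R17 (it has a free type variable, it carries flag J): it is tagged T1.
By R18 (it is in state Q1): it has a polymorphic type.
By R23 (it is in state U1): it is tagged J1.
By R26 (it is tagged J1): it carries flag H.
By R6 (it has a polymorphic type, it is in category M): it is in state D1.
By R7 (it is in state D1): it is in category L1.
By R10 (it is tagged T1, it is generalized): it satisfies condition X.
By R11 (it is in state M1, it is in state P, it is a lambda): it is tagged X1.
By R27 (it satisfies condition X): it carries flag B1.
By R29 (it carries flag H, it is tagged X1): it is boxed.
By R3 (it carries flag B1): it is tagged E.
By R30 (it is tagged E): it is inlined.
By R15 (it is inlined, it is boxed): it has attribute N.
By R13 (it has attribute N, it carries flag V1): it is in state W1.
By R21 (it is in state W1, it is in category L1): it is tagged Y.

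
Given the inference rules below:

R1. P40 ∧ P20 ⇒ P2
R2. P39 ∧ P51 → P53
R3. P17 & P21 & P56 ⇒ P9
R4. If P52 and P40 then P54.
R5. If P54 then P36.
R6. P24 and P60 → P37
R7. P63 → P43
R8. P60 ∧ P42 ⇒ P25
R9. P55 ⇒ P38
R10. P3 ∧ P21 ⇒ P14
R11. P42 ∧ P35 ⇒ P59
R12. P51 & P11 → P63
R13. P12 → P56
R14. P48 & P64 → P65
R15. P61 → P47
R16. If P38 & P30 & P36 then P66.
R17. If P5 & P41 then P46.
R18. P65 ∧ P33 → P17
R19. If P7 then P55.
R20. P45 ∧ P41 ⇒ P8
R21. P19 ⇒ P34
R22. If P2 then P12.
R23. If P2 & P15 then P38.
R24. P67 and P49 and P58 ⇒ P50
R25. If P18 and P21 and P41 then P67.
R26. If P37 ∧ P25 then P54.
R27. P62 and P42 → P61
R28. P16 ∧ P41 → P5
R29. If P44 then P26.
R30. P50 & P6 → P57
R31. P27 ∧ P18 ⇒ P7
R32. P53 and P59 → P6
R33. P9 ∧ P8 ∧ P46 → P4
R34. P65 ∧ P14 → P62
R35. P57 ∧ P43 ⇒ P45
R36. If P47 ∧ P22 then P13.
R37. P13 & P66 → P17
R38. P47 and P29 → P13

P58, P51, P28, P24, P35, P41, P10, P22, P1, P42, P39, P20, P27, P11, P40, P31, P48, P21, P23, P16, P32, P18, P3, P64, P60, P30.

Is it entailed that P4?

No

Forward chaining from the given facts derives: P2, P53, P37, P25, P14, P59, P63, P65, P12, P67, P54, P5, P7, P6, P62, P36, P43, P56, P46, P55, P61, P38, P47, P66, P13, P17, P9.
The only rule concluding P4 is R33, which needs P8; that is never established.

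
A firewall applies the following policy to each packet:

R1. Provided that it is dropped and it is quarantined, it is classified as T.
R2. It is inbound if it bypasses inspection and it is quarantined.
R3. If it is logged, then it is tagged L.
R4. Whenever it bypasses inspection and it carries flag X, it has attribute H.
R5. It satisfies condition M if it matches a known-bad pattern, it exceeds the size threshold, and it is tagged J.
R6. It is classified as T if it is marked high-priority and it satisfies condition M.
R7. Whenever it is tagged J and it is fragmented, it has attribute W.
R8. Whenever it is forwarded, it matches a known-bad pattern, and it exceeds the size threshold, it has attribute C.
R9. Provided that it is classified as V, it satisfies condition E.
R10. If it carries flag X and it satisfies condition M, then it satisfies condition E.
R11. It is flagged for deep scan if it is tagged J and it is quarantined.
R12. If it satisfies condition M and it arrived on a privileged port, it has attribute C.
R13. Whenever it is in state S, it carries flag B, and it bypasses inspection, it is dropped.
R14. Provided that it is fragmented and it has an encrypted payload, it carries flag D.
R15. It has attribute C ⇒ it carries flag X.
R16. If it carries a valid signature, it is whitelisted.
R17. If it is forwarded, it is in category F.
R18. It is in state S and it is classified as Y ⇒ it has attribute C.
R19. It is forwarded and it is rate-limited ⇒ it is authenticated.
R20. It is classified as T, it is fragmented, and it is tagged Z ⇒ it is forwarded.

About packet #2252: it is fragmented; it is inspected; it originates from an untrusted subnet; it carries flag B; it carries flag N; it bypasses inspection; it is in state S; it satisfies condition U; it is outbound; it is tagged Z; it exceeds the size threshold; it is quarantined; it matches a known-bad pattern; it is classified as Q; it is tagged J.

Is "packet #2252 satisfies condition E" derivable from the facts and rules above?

By R5 (it matches a known-bad pattern, it exceeds the size threshold, it is tagged J): it satisfies condition M.
By R13 (it is in state S, it carries flag B, it bypasses inspection): it is dropped.
By R1 (it is dropped, it is quarantined): it is classified as T.
By R20 (it is classified as T, it is fragmented, it is tagged Z): it is forwarded.
By R8 (it is forwarded, it matches a known-bad pattern, it exceeds the size threshold): it has attribute C.
By R15 (it has attribute C): it carries flag X.
By R10 (it carries flag X, it satisfies condition M): it satisfies condition E.

Yes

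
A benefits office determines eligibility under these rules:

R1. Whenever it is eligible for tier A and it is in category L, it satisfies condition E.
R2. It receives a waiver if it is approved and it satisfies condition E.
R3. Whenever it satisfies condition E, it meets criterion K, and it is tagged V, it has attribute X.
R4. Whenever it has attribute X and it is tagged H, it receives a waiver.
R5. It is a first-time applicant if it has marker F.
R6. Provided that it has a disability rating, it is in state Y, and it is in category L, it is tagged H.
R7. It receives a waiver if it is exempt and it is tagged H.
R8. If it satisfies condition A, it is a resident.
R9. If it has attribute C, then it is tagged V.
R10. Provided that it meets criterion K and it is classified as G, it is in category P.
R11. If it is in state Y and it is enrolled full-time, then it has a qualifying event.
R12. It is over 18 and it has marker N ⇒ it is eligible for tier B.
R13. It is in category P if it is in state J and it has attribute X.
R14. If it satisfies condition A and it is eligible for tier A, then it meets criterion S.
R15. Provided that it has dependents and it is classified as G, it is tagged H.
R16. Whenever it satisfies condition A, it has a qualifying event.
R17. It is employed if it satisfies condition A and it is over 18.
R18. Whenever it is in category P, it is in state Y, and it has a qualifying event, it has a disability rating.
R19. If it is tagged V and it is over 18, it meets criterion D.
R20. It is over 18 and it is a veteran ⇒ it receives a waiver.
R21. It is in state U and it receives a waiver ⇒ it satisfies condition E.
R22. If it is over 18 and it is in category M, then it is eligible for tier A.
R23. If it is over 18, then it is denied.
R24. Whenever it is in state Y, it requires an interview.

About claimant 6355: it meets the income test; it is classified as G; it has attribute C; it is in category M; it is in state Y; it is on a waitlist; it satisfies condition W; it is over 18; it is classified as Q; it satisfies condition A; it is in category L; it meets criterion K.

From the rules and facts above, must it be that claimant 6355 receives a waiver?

By R9 (it has attribute C): it is tagged V.
By R10 (it meets criterion K, it is classified as G): it is in category P.
By R16 (it satisfies condition A): it has a qualifying event.
By R18 (it is in category P, it is in state Y, it has a qualifying event): it has a disability rating.
By R22 (it is over 18, it is in category M): it is eligible for tier A.
By R1 (it is eligible for tier A, it is in category L): it satisfies condition E.
By R3 (it satisfies condition E, it meets criterion K, it is tagged V): it has attribute X.
By R6 (it has a disability rating, it is in state Y, it is in category L): it is tagged H.
By R4 (it has attribute X, it is tagged H): it receives a waiver.

Yes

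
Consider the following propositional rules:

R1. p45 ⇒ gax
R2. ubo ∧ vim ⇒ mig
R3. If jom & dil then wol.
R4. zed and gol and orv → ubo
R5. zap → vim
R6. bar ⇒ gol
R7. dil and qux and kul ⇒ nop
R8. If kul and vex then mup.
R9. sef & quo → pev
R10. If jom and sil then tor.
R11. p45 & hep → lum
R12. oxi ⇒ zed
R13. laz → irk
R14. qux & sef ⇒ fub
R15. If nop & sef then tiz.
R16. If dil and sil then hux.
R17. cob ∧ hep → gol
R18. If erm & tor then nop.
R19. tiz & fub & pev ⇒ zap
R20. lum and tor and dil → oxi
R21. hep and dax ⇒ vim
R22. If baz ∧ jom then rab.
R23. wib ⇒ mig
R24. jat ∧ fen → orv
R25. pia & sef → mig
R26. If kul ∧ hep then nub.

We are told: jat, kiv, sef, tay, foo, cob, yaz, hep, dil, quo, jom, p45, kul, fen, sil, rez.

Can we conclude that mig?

Forward chaining from the given facts derives: gax, wol, pev, tor, lum, hux, gol, oxi, orv, nub, zed, ubo.
Rules concluding mig: R2 needs vim; R23 needs wib; R25 needs pia — none of these are established.

No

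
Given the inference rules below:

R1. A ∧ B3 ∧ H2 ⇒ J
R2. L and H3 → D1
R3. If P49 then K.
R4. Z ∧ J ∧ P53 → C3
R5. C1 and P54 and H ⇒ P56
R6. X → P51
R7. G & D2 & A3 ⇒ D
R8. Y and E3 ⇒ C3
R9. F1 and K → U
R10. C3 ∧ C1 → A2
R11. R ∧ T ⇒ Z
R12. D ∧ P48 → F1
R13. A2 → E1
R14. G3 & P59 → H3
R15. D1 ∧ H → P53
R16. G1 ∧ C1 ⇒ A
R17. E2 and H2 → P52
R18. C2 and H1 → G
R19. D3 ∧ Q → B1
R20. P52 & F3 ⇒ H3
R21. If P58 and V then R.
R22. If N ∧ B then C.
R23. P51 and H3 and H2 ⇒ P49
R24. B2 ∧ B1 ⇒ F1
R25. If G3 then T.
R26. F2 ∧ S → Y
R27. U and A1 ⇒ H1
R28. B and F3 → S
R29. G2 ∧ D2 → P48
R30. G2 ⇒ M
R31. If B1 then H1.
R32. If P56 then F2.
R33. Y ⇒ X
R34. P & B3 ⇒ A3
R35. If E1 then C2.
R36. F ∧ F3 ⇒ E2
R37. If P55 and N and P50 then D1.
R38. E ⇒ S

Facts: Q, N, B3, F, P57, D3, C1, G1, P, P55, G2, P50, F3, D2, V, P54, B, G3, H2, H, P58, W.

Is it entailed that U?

Yes

P56  (by R5: C1, P54, H)
A  (by R16: G1, C1)
B1  (by R19: D3, Q)
R  (by R21: P58, V)
T  (by R25: G3)
S  (by R28: B, F3)
P48  (by R29: G2, D2)
H1  (by R31: B1)
F2  (by R32: P56)
A3  (by R34: P, B3)
E2  (by R36: F, F3)
D1  (by R37: P55, N, P50)
J  (by R1: A, B3, H2)
Z  (by R11: R, T)
P53  (by R15: D1, H)
P52  (by R17: E2, H2)
H3  (by R20: P52, F3)
Y  (by R26: F2, S)
X  (by R33: Y)
C3  (by R4: Z, J, P53)
P51  (by R6: X)
A2  (by R10: C3, C1)
E1  (by R13: A2)
P49  (by R23: P51, H3, H2)
C2  (by R35: E1)
K  (by R3: P49)
G  (by R18: C2, H1)
D  (by R7: G, D2, A3)
F1  (by R12: D, P48)
U  (by R9: F1, K)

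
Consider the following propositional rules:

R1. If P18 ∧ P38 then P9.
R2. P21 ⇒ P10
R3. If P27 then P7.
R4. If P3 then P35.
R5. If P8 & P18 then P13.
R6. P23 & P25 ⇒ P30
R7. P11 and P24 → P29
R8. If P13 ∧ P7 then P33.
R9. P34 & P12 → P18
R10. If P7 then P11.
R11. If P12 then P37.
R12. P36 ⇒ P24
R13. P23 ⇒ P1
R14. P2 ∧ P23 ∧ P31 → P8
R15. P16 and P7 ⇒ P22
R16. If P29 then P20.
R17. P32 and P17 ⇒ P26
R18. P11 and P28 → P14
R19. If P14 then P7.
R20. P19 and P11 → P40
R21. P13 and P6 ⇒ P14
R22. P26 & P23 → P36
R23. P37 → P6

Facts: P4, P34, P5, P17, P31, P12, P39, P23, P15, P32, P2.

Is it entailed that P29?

P18  (by R9: P34, P12)
P37  (by R11: P12)
P8  (by R14: P2, P23, P31)
P26  (by R17: P32, P17)
P36  (by R22: P26, P23)
P6  (by R23: P37)
P13  (by R5: P8, P18)
P24  (by R12: P36)
P14  (by R21: P13, P6)
P7  (by R19: P14)
P11  (by R10: P7)
P29  (by R7: P11, P24)

Yes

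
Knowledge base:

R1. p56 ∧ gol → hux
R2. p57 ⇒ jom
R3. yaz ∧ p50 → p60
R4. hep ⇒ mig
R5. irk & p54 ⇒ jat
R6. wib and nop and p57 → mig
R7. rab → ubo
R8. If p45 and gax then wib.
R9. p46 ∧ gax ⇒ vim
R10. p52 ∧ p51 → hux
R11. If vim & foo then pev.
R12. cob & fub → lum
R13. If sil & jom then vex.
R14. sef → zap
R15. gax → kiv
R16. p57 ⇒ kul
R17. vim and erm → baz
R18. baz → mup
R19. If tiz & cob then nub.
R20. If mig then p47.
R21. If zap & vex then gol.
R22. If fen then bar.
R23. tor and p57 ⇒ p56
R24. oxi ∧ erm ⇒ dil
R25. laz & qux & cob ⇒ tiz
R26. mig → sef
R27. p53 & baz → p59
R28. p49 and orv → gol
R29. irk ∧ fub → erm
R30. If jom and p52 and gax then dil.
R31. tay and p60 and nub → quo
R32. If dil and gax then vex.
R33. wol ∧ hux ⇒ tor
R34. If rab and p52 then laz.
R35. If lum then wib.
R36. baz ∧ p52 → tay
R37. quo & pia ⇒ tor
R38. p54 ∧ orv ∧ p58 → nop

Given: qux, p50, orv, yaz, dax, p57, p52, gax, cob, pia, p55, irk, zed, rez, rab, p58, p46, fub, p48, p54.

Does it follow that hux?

jom  (by R2: p57)
p60  (by R3: yaz, p50)
vim  (by R9: p46, gax)
lum  (by R12: cob, fub)
erm  (by R29: irk, fub)
dil  (by R30: jom, p52, gax)
vex  (by R32: dil, gax)
laz  (by R34: rab, p52)
wib  (by R35: lum)
nop  (by R38: p54, orv, p58)
mig  (by R6: wib, nop, p57)
baz  (by R17: vim, erm)
tiz  (by R25: laz, qux, cob)
sef  (by R26: mig)
tay  (by R36: baz, p52)
zap  (by R14: sef)
nub  (by R19: tiz, cob)
gol  (by R21: zap, vex)
quo  (by R31: tay, p60, nub)
tor  (by R37: quo, pia)
p56  (by R23: tor, p57)
hux  (by R1: p56, gol)

Yes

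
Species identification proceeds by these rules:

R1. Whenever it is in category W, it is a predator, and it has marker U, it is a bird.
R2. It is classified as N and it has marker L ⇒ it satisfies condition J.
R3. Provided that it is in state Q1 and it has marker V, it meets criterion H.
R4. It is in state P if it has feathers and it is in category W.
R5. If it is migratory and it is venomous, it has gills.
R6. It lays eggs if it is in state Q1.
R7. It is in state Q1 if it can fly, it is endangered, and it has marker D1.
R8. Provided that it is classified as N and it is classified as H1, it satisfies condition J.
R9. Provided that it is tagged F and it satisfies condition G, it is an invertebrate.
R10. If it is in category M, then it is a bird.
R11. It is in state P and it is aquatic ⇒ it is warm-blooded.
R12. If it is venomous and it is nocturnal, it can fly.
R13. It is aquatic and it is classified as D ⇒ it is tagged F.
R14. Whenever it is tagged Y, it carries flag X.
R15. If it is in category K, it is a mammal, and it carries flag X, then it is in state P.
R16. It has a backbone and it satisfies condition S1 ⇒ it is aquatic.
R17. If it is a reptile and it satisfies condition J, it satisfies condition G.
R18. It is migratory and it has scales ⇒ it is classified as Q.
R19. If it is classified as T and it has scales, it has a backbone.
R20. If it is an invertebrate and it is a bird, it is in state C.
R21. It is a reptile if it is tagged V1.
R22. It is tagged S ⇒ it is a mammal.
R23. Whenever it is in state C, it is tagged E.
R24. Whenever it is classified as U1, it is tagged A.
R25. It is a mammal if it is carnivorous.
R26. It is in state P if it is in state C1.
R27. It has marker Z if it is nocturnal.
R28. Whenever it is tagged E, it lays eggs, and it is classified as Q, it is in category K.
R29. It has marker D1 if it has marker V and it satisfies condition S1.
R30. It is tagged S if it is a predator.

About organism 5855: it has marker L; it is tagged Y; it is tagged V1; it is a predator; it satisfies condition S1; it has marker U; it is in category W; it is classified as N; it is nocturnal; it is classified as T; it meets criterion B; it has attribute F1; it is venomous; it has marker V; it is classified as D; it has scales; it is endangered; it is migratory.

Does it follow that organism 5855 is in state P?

Yes

By R1 (it is in category W, it is a predator, it has marker U): it is a bird.
By R2 (it is classified as N, it has marker L): it satisfies condition J.
By R12 (it is venomous, it is nocturnal): it can fly.
By R14 (it is tagged Y): it carries flag X.
By R18 (it is migratory, it has scales): it is classified as Q.
By R19 (it is classified as T, it has scales): it has a backbone.
By R21 (it is tagged V1): it is a reptile.
By R29 (it has marker V, it satisfies condition S1): it has marker D1.
By R30 (it is a predator): it is tagged S.
By R7 (it can fly, it is endangered, it has marker D1): it is in state Q1.
By R16 (it has a backbone, it satisfies condition S1): it is aquatic.
By R17 (it is a reptile, it satisfies condition J): it satisfies condition G.
By R22 (it is tagged S): it is a mammal.
By R6 (it is in state Q1): it lays eggs.
By R13 (it is aquatic, it is classified as D): it is tagged F.
By R9 (it is tagged F, it satisfies condition G): it is an invertebrate.
By R20 (it is an invertebrate, it is a bird): it is in state C.
By R23 (it is in state C): it is tagged E.
By R28 (it is tagged E, it lays eggs, it is classified as Q): it is in category K.
By R15 (it is in category K, it is a mammal, it carries flag X): it is in state P.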